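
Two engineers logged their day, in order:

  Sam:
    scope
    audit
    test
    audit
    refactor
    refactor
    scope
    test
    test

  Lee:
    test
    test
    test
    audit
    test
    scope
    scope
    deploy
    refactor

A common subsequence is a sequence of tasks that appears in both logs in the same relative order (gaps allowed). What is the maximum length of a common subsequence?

One common subsequence of length 3: audit (Sam #2, Lee #4); then test (Sam #3, Lee #5); then refactor (Sam #6, Lee #9). The LCS DP gives dp[9][9] = 3, so this is optimal.

3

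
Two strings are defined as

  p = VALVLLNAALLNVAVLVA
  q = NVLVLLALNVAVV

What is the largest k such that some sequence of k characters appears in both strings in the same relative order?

12

Match V at p[1]=q[2], then L at p[3]=q[3], then V at p[4]=q[4], then L at p[5]=q[5], then L at p[6]=q[6], then A at p[9]=q[7], then L at p[11]=q[8], then N at p[12]=q[9], then V at p[13]=q[10], then A at p[14]=q[11], then V at p[15]=q[12], then V at p[17]=q[13] — 12 characters in the same relative order in both. The LCS DP gives dp[18][13] = 12, so this is optimal.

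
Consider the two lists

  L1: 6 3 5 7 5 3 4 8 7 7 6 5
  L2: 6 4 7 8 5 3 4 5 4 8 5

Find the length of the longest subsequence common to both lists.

7

Let dp[i][j] be the LCS length of the first i values of L1 and the first j values of L2. dp[i][j] = dp[i-1][j-1]+1 when the i-th and j-th values match, else max(dp[i-1][j], dp[i][j-1]).
    ·  6  4  7  8  5  3  4  5  4  8  5
 ·  0  0  0  0  0  0  0  0  0  0  0  0
 6  0  1  1  1  1  1  1  1  1  1  1  1
 3  0  1  1  1  1  1  2  2  2  2  2  2
 5  0  1  1  1  1  2  2  2  3  3  3  3
 7  0  1  1  2  2  2  2  2  3  3  3  3
 5  0  1  1  2  2  3  3  3  3  3  3  4
 3  0  1  1  2  2  3  4  4  4  4  4  4
 4  0  1  2  2  2  3  4  5  5  5  5  5
 8  0  1  2  2  3  3  4  5  5  5  6  6
 7  0  1  2  3  3  3  4  5  5  5  6  6
 7  0  1  2  3  3  3  4  5  5  5  6  6
 6  0  1  2  3  3  3  4  5  5  5  6  6
 5  0  1  2  3  3  4  4  5  6  6  6  7
dp[12][11] = 7. One LCS (by backtracking along matches): 6, 7, 5, 3, 4, 8, 5.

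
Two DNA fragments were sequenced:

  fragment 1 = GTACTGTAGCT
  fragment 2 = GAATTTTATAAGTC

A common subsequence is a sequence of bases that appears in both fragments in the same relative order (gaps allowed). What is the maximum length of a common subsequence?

7

Taking G (fragment 1 #1, fragment 2 #1) → T (fragment 1 #2, fragment 2 #7) → A (fragment 1 #3, fragment 2 #8) → T (fragment 1 #5, fragment 2 #9) → G (fragment 1 #6, fragment 2 #12) → T (fragment 1 #7, fragment 2 #13) → C (fragment 1 #10, fragment 2 #14) gives a common subsequence of length 7, and the DP table's final entry dp[11][14] is also 7, so no common subsequence is longer.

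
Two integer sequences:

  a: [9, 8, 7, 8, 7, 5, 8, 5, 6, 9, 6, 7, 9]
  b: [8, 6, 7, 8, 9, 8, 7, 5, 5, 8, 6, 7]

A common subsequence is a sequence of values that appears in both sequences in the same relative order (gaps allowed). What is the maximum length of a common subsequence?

8

Match 8 [2,1]; then 7 [3,3]; then 8 [4,6]; then 7 [5,7]; then 5 [6,9]; then 8 [7,10]; then 6 [11,11]; then 7 [12,12] — 8 values in the same relative order in both. dp[13][12] = 8 confirms this is the maximum.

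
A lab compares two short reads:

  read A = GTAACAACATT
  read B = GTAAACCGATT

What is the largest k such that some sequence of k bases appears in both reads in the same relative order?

9

Let dp[i][j] be the LCS length of the first i bases of read A and the first j bases of read B. dp[i][j] = dp[i-1][j-1]+1 when the i-th and j-th bases match, else max(dp[i-1][j], dp[i][j-1]).
    ·  G  T  A  A  A  C  C  G  A  T  T
 ·  0  0  0  0  0  0  0  0  0  0  0  0
 G  0  1  1  1  1  1  1  1  1  1  1  1
 T  0  1  2  2  2  2  2  2  2  2  2  2
 A  0  1  2  3  3  3  3  3  3  3  3  3
 A  0  1  2  3  4  4  4  4  4  4  4  4
 C  0  1  2  3  4  4  5  5  5  5  5  5
 A  0  1  2  3  4  5  5  5  5  6  6  6
 A  0  1  2  3  4  5  5  5  5  6  6  6
 C  0  1  2  3  4  5  6  6  6  6  6  6
 A  0  1  2  3  4  5  6  6  6  7  7  7
 T  0  1  2  3  4  5  6  6  6  7  8  8
 T  0  1  2  3  4  5  6  6  6  7  8  9
dp[11][11] = 9. One LCS (by backtracking along matches): GTAACCATT.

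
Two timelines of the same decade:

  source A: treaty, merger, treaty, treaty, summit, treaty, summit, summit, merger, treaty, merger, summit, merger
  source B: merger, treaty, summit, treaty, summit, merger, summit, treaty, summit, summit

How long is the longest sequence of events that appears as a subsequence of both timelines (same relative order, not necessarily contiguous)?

One common subsequence of length 8: merger at source A[2]=source B[1], then treaty at source A[4]=source B[2], then summit at source A[5]=source B[3], then treaty at source A[6]=source B[4], then summit at source A[7]=source B[5], then summit at source A[8]=source B[7], then treaty at source A[10]=source B[8], then summit at source A[12]=source B[10]. The LCS DP gives dp[13][10] = 8, so this is optimal.

8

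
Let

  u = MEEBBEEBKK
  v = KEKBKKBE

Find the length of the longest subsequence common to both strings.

4

Match E (u #2, v #2) → B (u #4, v #4) → B (u #5, v #7) → E (u #7, v #8) — 4 characters in the same relative order in both. Since dp[10][8] = 4, nothing longer is possible.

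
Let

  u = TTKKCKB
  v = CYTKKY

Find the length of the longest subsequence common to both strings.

3

Taking T [2,3]; then K [3,4]; then K [4,5] gives a common subsequence of length 3, and the DP table's final entry dp[7][6] is also 3, so no common subsequence is longer.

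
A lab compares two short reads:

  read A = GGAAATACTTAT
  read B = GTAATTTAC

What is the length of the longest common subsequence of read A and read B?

Pick G [1,1], then A [4,3], then A [5,4], then T [6,5], then T [9,6], then T [10,7], then A [11,8]; all 7 bases appear in both, in order, and the DP table's final entry dp[12][9] is also 7, so no common subsequence is longer.

7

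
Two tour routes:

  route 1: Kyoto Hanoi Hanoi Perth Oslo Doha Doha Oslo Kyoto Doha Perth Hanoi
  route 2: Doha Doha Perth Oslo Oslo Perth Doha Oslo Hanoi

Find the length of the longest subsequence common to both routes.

Match Perth [4,3], Oslo [5,5], Doha [7,7], Oslo [8,8], Hanoi [12,9] — 5 stops in the same relative order in both. Since dp[12][9] = 5, nothing longer is possible.

5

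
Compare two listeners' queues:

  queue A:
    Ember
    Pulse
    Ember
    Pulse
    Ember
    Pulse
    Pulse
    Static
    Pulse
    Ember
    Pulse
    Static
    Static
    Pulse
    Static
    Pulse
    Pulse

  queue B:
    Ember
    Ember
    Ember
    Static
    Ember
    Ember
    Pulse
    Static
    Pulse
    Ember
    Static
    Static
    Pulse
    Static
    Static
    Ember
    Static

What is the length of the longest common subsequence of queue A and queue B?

Taking Ember [1,3], then Ember [3,5], then Ember [5,6], then Pulse [7,7], then Static [8,8], then Pulse [9,9], then Ember [10,10], then Pulse [11,13], then Static [12,14], then Static [13,15], then Static [15,17] gives a common subsequence of length 11. Since dp[17][17] = 11, nothing longer is possible.

11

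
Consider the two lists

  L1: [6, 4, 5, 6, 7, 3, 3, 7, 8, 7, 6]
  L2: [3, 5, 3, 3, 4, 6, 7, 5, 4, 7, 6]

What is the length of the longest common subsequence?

One common subsequence of length 6: 5 (L1 #3, L2 #2), 3 (L1 #6, L2 #3), 3 (L1 #7, L2 #4), 7 (L1 #8, L2 #7), 7 (L1 #10, L2 #10), 6 (L1 #11, L2 #11). dp[11][11] = 6 confirms this is the maximum.

6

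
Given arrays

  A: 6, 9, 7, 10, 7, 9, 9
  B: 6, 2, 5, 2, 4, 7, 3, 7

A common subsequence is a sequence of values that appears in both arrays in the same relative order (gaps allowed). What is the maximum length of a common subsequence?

Taking 6 [1,1], 7 [3,6], 7 [5,8] gives a common subsequence of length 3. dp[7][8] = 3 confirms this is the maximum.

3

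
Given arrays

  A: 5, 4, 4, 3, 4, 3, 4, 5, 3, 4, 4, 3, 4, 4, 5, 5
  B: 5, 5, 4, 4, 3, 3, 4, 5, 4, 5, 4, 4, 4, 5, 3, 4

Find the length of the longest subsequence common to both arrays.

12

One common subsequence of length 12: 5 at A[1]=B[2], 4 at A[2]=B[3], 4 at A[3]=B[4], 3 at A[4]=B[5], 3 at A[6]=B[6], 4 at A[7]=B[7], 5 at A[8]=B[8], 4 at A[10]=B[9], 4 at A[11]=B[11], 4 at A[13]=B[12], 4 at A[14]=B[13], 5 at A[15]=B[14]. dp[16][16] = 12 confirms this is the maximum.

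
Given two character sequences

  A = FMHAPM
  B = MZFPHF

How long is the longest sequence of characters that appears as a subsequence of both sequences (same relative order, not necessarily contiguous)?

2

One common subsequence of length 2: F at A[1]=B[3], then H at A[3]=B[5]. The LCS DP gives dp[6][6] = 2, so this is optimal.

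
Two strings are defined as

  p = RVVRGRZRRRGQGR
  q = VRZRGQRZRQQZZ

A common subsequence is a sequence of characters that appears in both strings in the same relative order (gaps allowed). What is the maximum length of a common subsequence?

Pick R [1,2]; then R [4,4]; then G [5,5]; then R [6,7]; then Z [7,8]; then R [8,9]; then Q [12,11]; all 7 characters appear in both, in order. The LCS DP gives dp[14][13] = 7, so this is optimal.

7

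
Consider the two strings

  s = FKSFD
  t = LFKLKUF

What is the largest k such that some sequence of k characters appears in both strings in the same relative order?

Let dp[i][j] be the LCS length of the first i characters of s and the first j characters of t. dp[i][j] = dp[i-1][j-1]+1 when the i-th and j-th characters match, else max(dp[i-1][j], dp[i][j-1]).
    ·  L  F  K  L  K  U  F
 ·  0  0  0  0  0  0  0  0
 F  0  0  1  1  1  1  1  1
 K  0  0  1  2  2  2  2  2
 S  0  0  1  2  2  2  2  2
 F  0  0  1  2  2  2  2  3
 D  0  0  1  2  2  2  2  3
dp[5][7] = 3. One LCS (by backtracking along matches): FKF.

3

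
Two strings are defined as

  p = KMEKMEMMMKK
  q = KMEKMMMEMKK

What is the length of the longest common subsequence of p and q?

Pick K at p[1]=q[1] → M at p[2]=q[2] → E at p[3]=q[3] → K at p[4]=q[4] → M at p[5]=q[5] → M at p[7]=q[6] → M at p[8]=q[7] → M at p[9]=q[9] → K at p[10]=q[10] → K at p[11]=q[11]; all 10 characters appear in both, in order. dp[11][11] = 10 confirms this is the maximum.

10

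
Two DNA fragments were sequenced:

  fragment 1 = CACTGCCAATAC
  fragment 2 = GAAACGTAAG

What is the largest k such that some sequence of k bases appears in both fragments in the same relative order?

Pick A at fragment 1[2]=fragment 2[4]; then C at fragment 1[3]=fragment 2[5]; then T at fragment 1[4]=fragment 2[7]; then A at fragment 1[8]=fragment 2[8]; then A at fragment 1[9]=fragment 2[9]; all 5 bases appear in both, in order. dp[12][10] = 5 confirms this is the maximum.

5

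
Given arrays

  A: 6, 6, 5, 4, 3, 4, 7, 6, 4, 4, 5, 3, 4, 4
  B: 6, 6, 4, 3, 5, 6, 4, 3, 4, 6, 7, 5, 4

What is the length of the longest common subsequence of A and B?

9

Taking 6 (A #1, B #1); then 6 (A #2, B #2); then 5 (A #3, B #5); then 4 (A #4, B #7); then 3 (A #5, B #8); then 4 (A #6, B #9); then 7 (A #7, B #11); then 5 (A #11, B #12); then 4 (A #14, B #13) gives a common subsequence of length 9, and the DP table's final entry dp[14][13] is also 9, so no common subsequence is longer.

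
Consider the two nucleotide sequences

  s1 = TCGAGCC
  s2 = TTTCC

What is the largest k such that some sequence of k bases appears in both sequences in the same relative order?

3

Let dp[i][j] be the LCS length of the first i bases of s1 and the first j bases of s2. dp[i][j] = dp[i-1][j-1]+1 when the i-th and j-th bases match, else max(dp[i-1][j], dp[i][j-1]).
    ·  T  T  T  C  C
 ·  0  0  0  0  0  0
 T  0  1  1  1  1  1
 C  0  1  1  1  2  2
 G  0  1  1  1  2  2
 A  0  1  1  1  2  2
 G  0  1  1  1  2  2
 C  0  1  1  1  2  3
 C  0  1  1  1  2  3
dp[7][5] = 3. One LCS (by backtracking along matches): TCC.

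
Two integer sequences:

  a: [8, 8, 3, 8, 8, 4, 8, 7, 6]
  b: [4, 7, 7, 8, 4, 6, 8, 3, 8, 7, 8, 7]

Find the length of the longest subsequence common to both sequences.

Let dp[i][j] be the LCS length of the first i values of a and the first j values of b. dp[i][j] = dp[i-1][j-1]+1 when the i-th and j-th values match, else max(dp[i-1][j], dp[i][j-1]).
    ·  4  7  7  8  4  6  8  3  8  7  8  7
 ·  0  0  0  0  0  0  0  0  0  0  0  0  0
 8  0  0  0  0  1  1  1  1  1  1  1  1  1
 8  0  0  0  0  1  1  1  2  2  2  2  2  2
 3  0  0  0  0  1  1  1  2  3  3  3  3  3
 8  0  0  0  0  1  1  1  2  3  4  4  4  4
 8  0  0  0  0  1  1  1  2  3  4  4  5  5
 4  0  1  1  1  1  2  2  2  3  4  4  5  5
 8  0  1  1  1  2  2  2  3  3  4  4  5  5
 7  0  1  2  2  2  2  2  3  3  4  5  5  6
 6  0  1  2  2  2  2  3  3  3  4  5  5  6
dp[9][12] = 6. One LCS (by backtracking along matches): 8, 8, 3, 8, 8, 7.

6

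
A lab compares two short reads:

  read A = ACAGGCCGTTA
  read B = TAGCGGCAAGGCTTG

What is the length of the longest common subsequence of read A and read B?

Match A (read A #1, read B #2), then C (read A #2, read B #7), then A (read A #3, read B #9), then G (read A #4, read B #10), then G (read A #5, read B #11), then C (read A #7, read B #12), then T (read A #9, read B #13), then T (read A #10, read B #14) — 8 bases in the same relative order in both. Since dp[11][15] = 8, nothing longer is possible.

8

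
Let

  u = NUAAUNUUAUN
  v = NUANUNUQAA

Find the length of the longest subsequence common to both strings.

7

Taking N at u[1]=v[1], U at u[2]=v[2], A at u[3]=v[3], U at u[5]=v[5], N at u[6]=v[6], U at u[7]=v[7], A at u[9]=v[10] gives a common subsequence of length 7. dp[11][10] = 7 confirms this is the maximum.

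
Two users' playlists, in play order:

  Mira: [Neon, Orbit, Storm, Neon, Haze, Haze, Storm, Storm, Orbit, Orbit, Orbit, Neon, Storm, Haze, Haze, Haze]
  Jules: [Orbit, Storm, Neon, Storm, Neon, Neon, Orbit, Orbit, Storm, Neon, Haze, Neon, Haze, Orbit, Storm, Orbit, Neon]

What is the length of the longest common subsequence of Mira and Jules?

One common subsequence of length 9: Neon (Mira #1, Jules #6), Orbit (Mira #2, Jules #8), Storm (Mira #3, Jules #9), Neon (Mira #4, Jules #10), Haze (Mira #5, Jules #11), Haze (Mira #6, Jules #13), Storm (Mira #8, Jules #15), Orbit (Mira #11, Jules #16), Neon (Mira #12, Jules #17). The LCS DP gives dp[16][17] = 9, so this is optimal.

9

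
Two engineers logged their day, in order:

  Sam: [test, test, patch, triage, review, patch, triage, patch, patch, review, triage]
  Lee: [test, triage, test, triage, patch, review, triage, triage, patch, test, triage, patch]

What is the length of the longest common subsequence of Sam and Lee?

7

Pick test at Sam[1]=Lee[1] → test at Sam[2]=Lee[3] → patch at Sam[3]=Lee[5] → triage at Sam[4]=Lee[8] → patch at Sam[6]=Lee[9] → triage at Sam[7]=Lee[11] → patch at Sam[9]=Lee[12]; all 7 tasks appear in both, in order. The LCS DP gives dp[11][12] = 7, so this is optimal.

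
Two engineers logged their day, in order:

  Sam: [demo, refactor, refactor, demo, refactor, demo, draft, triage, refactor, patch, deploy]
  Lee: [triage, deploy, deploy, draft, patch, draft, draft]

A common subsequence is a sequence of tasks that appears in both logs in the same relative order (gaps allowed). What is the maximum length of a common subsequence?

2

One common subsequence of length 2: draft at Sam[7]=Lee[4] → patch at Sam[10]=Lee[5]. The LCS DP gives dp[11][7] = 2, so this is optimal.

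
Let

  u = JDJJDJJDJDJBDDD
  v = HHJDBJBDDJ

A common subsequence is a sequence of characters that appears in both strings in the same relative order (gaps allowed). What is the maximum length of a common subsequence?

6

Pick J [1,3], then D [2,4], then J [3,6], then D [8,8], then D [10,9], then J [11,10]; all 6 characters appear in both, in order. Since dp[15][10] = 6, nothing longer is possible.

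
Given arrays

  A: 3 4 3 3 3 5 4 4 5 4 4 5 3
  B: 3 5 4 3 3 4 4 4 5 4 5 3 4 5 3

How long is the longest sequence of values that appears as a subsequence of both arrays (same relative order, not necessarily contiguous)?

Pick 3 [1,1]; then 4 [2,3]; then 3 [3,4]; then 3 [4,5]; then 4 [7,7]; then 4 [8,8]; then 5 [9,9]; then 4 [10,10]; then 4 [11,13]; then 5 [12,14]; then 3 [13,15]; all 11 values appear in both, in order, and the DP table's final entry dp[13][15] is also 11, so no common subsequence is longer.

11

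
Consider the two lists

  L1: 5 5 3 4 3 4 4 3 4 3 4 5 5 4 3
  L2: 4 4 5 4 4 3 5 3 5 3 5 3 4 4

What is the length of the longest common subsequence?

8

Match 5 [2,3]; then 4 [6,4]; then 4 [7,5]; then 3 [8,6]; then 3 [10,8]; then 5 [12,9]; then 5 [13,11]; then 4 [14,14] — 8 values in the same relative order in both, and the DP table's final entry dp[15][14] is also 8, so no common subsequence is longer.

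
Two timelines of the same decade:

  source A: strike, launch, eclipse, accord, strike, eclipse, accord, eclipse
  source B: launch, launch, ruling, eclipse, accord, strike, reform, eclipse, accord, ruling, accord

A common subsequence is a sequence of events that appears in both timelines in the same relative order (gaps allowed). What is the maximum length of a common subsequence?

6

Taking launch (source A #2, source B #2), then eclipse (source A #3, source B #4), then accord (source A #4, source B #5), then strike (source A #5, source B #6), then eclipse (source A #6, source B #8), then accord (source A #7, source B #11) gives a common subsequence of length 6. dp[8][11] = 6 confirms this is the maximum.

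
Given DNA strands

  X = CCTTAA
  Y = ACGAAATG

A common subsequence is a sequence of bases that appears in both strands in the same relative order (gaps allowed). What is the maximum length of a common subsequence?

Match C (X #1, Y #2), then A (X #5, Y #5), then A (X #6, Y #6) — 3 bases in the same relative order in both. The LCS DP gives dp[6][8] = 3, so this is optimal.

3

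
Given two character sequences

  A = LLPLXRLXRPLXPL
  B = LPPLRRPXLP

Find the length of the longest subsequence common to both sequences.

8

Let dp[i][j] be the LCS length of the first i characters of A and the first j characters of B. dp[i][j] = dp[i-1][j-1]+1 when the i-th and j-th characters match, else max(dp[i-1][j], dp[i][j-1]).
    ·  L  P  P  L  R  R  P  X  L  P
 ·  0  0  0  0  0  0  0  0  0  0  0
 L  0  1  1  1  1  1  1  1  1  1  1
 L  0  1  1  1  2  2  2  2  2  2  2
 P  0  1  2  2  2  2  2  3  3  3  3
 L  0  1  2  2  3  3  3  3  3  4  4
 X  0  1  2  2  3  3  3  3  4  4  4
 R  0  1  2  2  3  4  4  4  4  4  4
 L  0  1  2  2  3  4  4  4  4  5  5
 X  0  1  2  2  3  4  4  4  5  5  5
 R  0  1  2  2  3  4  5  5  5  5  5
 P  0  1  2  3  3  4  5  6  6  6  6
 L  0  1  2  3  4  4  5  6  6  7  7
 X  0  1  2  3  4  4  5  6  7  7  7
 P  0  1  2  3  4  4  5  6  7  7  8
 L  0  1  2  3  4  4  5  6  7  8  8
dp[14][10] = 8. One LCS (by backtracking along matches): LPLRRPLP.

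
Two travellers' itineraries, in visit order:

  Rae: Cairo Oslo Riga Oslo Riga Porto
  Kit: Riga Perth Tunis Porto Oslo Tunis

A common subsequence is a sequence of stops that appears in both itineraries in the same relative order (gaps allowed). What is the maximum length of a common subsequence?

Pick Riga [3,1], then Oslo [4,5]; all 2 stops appear in both, in order. dp[6][6] = 2 confirms this is the maximum.

2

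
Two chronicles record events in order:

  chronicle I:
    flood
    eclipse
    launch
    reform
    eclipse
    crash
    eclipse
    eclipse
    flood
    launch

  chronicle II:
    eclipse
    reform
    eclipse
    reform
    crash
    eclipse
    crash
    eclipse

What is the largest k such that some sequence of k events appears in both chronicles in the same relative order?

6

One common subsequence of length 6: eclipse (chronicle I #2, chronicle II #1), reform (chronicle I #4, chronicle II #2), eclipse (chronicle I #5, chronicle II #3), crash (chronicle I #6, chronicle II #5), eclipse (chronicle I #7, chronicle II #6), eclipse (chronicle I #8, chronicle II #8). dp[10][8] = 6 confirms this is the maximum.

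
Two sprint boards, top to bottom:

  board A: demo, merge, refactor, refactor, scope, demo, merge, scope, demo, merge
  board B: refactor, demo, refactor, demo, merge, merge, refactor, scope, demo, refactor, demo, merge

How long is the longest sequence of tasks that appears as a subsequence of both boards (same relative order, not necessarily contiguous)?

One common subsequence of length 7: demo (board A #1, board B #4), merge (board A #2, board B #6), refactor (board A #4, board B #7), scope (board A #5, board B #8), demo (board A #6, board B #9), demo (board A #9, board B #11), merge (board A #10, board B #12). The LCS DP gives dp[10][12] = 7, so this is optimal.

7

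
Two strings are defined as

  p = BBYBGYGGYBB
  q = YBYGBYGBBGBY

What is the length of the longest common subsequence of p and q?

7

One common subsequence of length 7: B [2,2]; then Y [3,3]; then B [4,5]; then Y [6,6]; then G [7,7]; then G [8,10]; then Y [9,12]. The LCS DP gives dp[11][12] = 7, so this is optimal.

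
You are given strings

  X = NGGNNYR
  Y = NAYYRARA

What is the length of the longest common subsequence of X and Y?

3

Let dp[i][j] be the LCS length of the first i characters of X and the first j characters of Y. dp[i][j] = dp[i-1][j-1]+1 when the i-th and j-th characters match, else max(dp[i-1][j], dp[i][j-1]).
    ·  N  A  Y  Y  R  A  R  A
 ·  0  0  0  0  0  0  0  0  0
 N  0  1  1  1  1  1  1  1  1
 G  0  1  1  1  1  1  1  1  1
 G  0  1  1  1  1  1  1  1  1
 N  0  1  1  1  1  1  1  1  1
 N  0  1  1  1  1  1  1  1  1
 Y  0  1  1  2  2  2  2  2  2
 R  0  1  1  2  2  3  3  3  3
dp[7][8] = 3. One LCS (by backtracking along matches): NYR.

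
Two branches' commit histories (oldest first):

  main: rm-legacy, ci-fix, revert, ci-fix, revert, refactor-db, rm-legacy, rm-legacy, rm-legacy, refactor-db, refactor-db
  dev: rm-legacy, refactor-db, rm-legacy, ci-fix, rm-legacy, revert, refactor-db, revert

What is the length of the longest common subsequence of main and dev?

Match rm-legacy (main #1, dev #1), then refactor-db (main #6, dev #2), then rm-legacy (main #7, dev #3), then rm-legacy (main #8, dev #5), then refactor-db (main #10, dev #7) — 5 commits in the same relative order in both. The LCS DP gives dp[11][8] = 5, so this is optimal.

5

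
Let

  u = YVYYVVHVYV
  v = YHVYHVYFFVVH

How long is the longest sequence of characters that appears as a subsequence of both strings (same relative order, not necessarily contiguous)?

One common subsequence of length 7: Y [1,1] → V [2,3] → Y [3,4] → Y [4,7] → V [5,10] → V [6,11] → H [7,12]. Since dp[10][12] = 7, nothing longer is possible.

7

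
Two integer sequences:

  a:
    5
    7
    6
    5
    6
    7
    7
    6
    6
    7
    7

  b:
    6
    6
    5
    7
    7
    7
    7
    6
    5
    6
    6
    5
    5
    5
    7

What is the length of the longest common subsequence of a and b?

7

One common subsequence of length 7: 5 (a #1, b #3); then 7 (a #2, b #7); then 6 (a #3, b #8); then 5 (a #4, b #9); then 6 (a #5, b #10); then 6 (a #8, b #11); then 7 (a #11, b #15). The LCS DP gives dp[11][15] = 7, so this is optimal.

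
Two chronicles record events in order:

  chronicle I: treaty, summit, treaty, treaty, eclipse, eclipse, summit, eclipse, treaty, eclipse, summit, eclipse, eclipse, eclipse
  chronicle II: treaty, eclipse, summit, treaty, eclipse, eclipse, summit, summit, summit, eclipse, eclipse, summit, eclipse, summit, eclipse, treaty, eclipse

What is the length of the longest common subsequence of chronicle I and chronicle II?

Taking treaty (chronicle I #1, chronicle II #1); then summit (chronicle I #2, chronicle II #3); then treaty (chronicle I #4, chronicle II #4); then eclipse (chronicle I #5, chronicle II #5); then eclipse (chronicle I #6, chronicle II #6); then summit (chronicle I #7, chronicle II #9); then eclipse (chronicle I #8, chronicle II #10); then eclipse (chronicle I #10, chronicle II #11); then summit (chronicle I #11, chronicle II #12); then eclipse (chronicle I #12, chronicle II #13); then eclipse (chronicle I #13, chronicle II #15); then eclipse (chronicle I #14, chronicle II #17) gives a common subsequence of length 12, and the DP table's final entry dp[14][17] is also 12, so no common subsequence is longer.

12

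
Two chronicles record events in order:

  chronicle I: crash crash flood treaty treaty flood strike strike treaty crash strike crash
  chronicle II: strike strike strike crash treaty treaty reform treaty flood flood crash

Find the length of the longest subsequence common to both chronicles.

5

One common subsequence of length 5: crash [1,4], treaty [4,6], treaty [5,8], flood [6,10], crash [12,11]. dp[12][11] = 5 confirms this is the maximum.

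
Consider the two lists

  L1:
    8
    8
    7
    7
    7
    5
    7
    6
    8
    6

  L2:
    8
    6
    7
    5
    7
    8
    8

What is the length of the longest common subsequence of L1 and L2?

5

Let dp[i][j] be the LCS length of the first i values of L1 and the first j values of L2. dp[i][j] = dp[i-1][j-1]+1 when the i-th and j-th values match, else max(dp[i-1][j], dp[i][j-1]).
    ·  8  6  7  5  7  8  8
 ·  0  0  0  0  0  0  0  0
 8  0  1  1  1  1  1  1  1
 8  0  1  1  1  1  1  2  2
 7  0  1  1  2  2  2  2  2
 7  0  1  1  2  2  3  3  3
 7  0  1  1  2  2  3  3  3
 5  0  1  1  2  3  3  3  3
 7  0  1  1  2  3  4  4  4
 6  0  1  2  2  3  4  4  4
 8  0  1  2  2  3  4  5  5
 6  0  1  2  2  3  4  5  5
dp[10][7] = 5. One LCS (by backtracking along matches): 8, 7, 5, 7, 8.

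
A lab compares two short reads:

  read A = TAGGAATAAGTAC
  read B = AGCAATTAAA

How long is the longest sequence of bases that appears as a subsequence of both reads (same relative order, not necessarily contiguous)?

8

Let dp[i][j] be the LCS length of the first i bases of read A and the first j bases of read B. dp[i][j] = dp[i-1][j-1]+1 when the i-th and j-th bases match, else max(dp[i-1][j], dp[i][j-1]).
    ·  A  G  C  A  A  T  T  A  A  A
 ·  0  0  0  0  0  0  0  0  0  0  0
 T  0  0  0  0  0  0  1  1  1  1  1
 A  0  1  1  1  1  1  1  1  2  2  2
 G  0  1  2  2  2  2  2  2  2  2  2
 G  0  1  2  2  2  2  2  2  2  2  2
 A  0  1  2  2  3  3  3  3  3  3  3
 A  0  1  2  2  3  4  4  4  4  4  4
 T  0  1  2  2  3  4  5  5  5  5  5
 A  0  1  2  2  3  4  5  5  6  6  6
 A  0  1  2  2  3  4  5  5  6  7  7
 G  0  1  2  2  3  4  5  5  6  7  7
 T  0  1  2  2  3  4  5  6  6  7  7
 A  0  1  2  2  3  4  5  6  7  7  8
 C  0  1  2  3  3  4  5  6  7  7  8
dp[13][10] = 8. One LCS (by backtracking along matches): AGAATAAA.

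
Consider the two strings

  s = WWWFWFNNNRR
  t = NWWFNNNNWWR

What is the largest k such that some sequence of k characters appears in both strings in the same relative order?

7

Let dp[i][j] be the LCS length of the first i characters of s and the first j characters of t. dp[i][j] = dp[i-1][j-1]+1 when the i-th and j-th characters match, else max(dp[i-1][j], dp[i][j-1]).
    ·  N  W  W  F  N  N  N  N  W  W  R
 ·  0  0  0  0  0  0  0  0  0  0  0  0
 W  0  0  1  1  1  1  1  1  1  1  1  1
 W  0  0  1  2  2  2  2  2  2  2  2  2
 W  0  0  1  2  2  2  2  2  2  3  3  3
 F  0  0  1  2  3  3  3  3  3  3  3  3
 W  0  0  1  2  3  3  3  3  3  4  4  4
 F  0  0  1  2  3  3  3  3  3  4  4  4
 N  0  1  1  2  3  4  4  4  4  4  4  4
 N  0  1  1  2  3  4  5  5  5  5  5  5
 N  0  1  1  2  3  4  5  6  6  6  6  6
 R  0  1  1  2  3  4  5  6  6  6  6  7
 R  0  1  1  2  3  4  5  6  6  6  6  7
dp[11][11] = 7. One LCS (by backtracking along matches): WWFNNNR.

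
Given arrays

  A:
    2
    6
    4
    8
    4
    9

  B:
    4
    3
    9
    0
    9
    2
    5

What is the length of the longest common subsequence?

2

One common subsequence of length 2: 4 at A[3]=B[1] → 9 at A[6]=B[5]. Since dp[6][7] = 2, nothing longer is possible.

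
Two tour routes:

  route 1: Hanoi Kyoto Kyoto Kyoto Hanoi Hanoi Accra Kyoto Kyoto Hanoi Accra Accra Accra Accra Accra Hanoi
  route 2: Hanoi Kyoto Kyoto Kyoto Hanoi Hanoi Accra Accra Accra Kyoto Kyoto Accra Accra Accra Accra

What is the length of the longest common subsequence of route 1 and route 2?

13

Taking Hanoi [1,1] → Kyoto [2,2] → Kyoto [3,3] → Kyoto [4,4] → Hanoi [5,5] → Hanoi [6,6] → Accra [7,9] → Kyoto [8,10] → Kyoto [9,11] → Accra [12,12] → Accra [13,13] → Accra [14,14] → Accra [15,15] gives a common subsequence of length 13. dp[16][15] = 13 confirms this is the maximum.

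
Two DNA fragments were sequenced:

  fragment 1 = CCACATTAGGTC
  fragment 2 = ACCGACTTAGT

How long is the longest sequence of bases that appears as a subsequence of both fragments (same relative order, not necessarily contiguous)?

9

Pick C (fragment 1 #1, fragment 2 #2); then C (fragment 1 #2, fragment 2 #3); then A (fragment 1 #3, fragment 2 #5); then C (fragment 1 #4, fragment 2 #6); then T (fragment 1 #6, fragment 2 #7); then T (fragment 1 #7, fragment 2 #8); then A (fragment 1 #8, fragment 2 #9); then G (fragment 1 #10, fragment 2 #10); then T (fragment 1 #11, fragment 2 #11); all 9 bases appear in both, in order. The LCS DP gives dp[12][11] = 9, so this is optimal.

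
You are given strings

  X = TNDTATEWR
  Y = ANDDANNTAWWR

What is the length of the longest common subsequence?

6

Let dp[i][j] be the LCS length of the first i characters of X and the first j characters of Y. dp[i][j] = dp[i-1][j-1]+1 when the i-th and j-th characters match, else max(dp[i-1][j], dp[i][j-1]).
    ·  A  N  D  D  A  N  N  T  A  W  W  R
 ·  0  0  0  0  0  0  0  0  0  0  0  0  0
 T  0  0  0  0  0  0  0  0  1  1  1  1  1
 N  0  0  1  1  1  1  1  1  1  1  1  1  1
 D  0  0  1  2  2  2  2  2  2  2  2  2  2
 T  0  0  1  2  2  2  2  2  3  3  3  3  3
 A  0  1  1  2  2  3  3  3  3  4  4  4  4
 T  0  1  1  2  2  3  3  3  4  4  4  4  4
 E  0  1  1  2  2  3  3  3  4  4  4  4  4
 W  0  1  1  2  2  3  3  3  4  4  5  5  5
 R  0  1  1  2  2  3  3  3  4  4  5  5  6
dp[9][12] = 6. One LCS (by backtracking along matches): NDTAWR.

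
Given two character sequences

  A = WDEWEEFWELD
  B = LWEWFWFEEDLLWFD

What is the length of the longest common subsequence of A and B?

Match W [1,2]; then E [3,3]; then W [4,4]; then F [7,5]; then W [8,6]; then E [9,9]; then L [10,12]; then D [11,15] — 8 characters in the same relative order in both. dp[11][15] = 8 confirms this is the maximum.

8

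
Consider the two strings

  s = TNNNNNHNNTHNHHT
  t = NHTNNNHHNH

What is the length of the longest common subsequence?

Let dp[i][j] be the LCS length of the first i characters of s and the first j characters of t. dp[i][j] = dp[i-1][j-1]+1 when the i-th and j-th characters match, else max(dp[i-1][j], dp[i][j-1]).
    ·  N  H  T  N  N  N  H  H  N  H
 ·  0  0  0  0  0  0  0  0  0  0  0
 T  0  0  0  1  1  1  1  1  1  1  1
 N  0  1  1  1  2  2  2  2  2  2  2
 N  0  1  1  1  2  3  3  3  3  3  3
 N  0  1  1  1  2  3  4  4  4  4  4
 N  0  1  1  1  2  3  4  4  4  5  5
 N  0  1  1  1  2  3  4  4  4  5  5
 H  0  1  2  2  2  3  4  5  5  5  6
 N  0  1  2  2  3  3  4  5  5  6  6
 N  0  1  2  2  3  4  4  5  5  6  6
 T  0  1  2  3  3  4  4  5  5  6  6
 H  0  1  2  3  3  4  4  5  6  6  7
 N  0  1  2  3  4  4  5  5  6  7  7
 H  0  1  2  3  4  4  5  6  6  7  8
 H  0  1  2  3  4  4  5  6  7  7  8
 T  0  1  2  3  4  4  5  6  7  7  8
dp[15][10] = 8. One LCS (by backtracking along matches): TNNNHHNH.

8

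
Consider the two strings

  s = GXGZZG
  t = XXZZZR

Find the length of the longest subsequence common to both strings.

3

Let dp[i][j] be the LCS length of the first i characters of s and the first j characters of t. dp[i][j] = dp[i-1][j-1]+1 when the i-th and j-th characters match, else max(dp[i-1][j], dp[i][j-1]).
    ·  X  X  Z  Z  Z  R
 ·  0  0  0  0  0  0  0
 G  0  0  0  0  0  0  0
 X  0  1  1  1  1  1  1
 G  0  1  1  1  1  1  1
 Z  0  1  1  2  2  2  2
 Z  0  1  1  2  3  3  3
 G  0  1  1  2  3  3  3
dp[6][6] = 3. One LCS (by backtracking along matches): XZZ.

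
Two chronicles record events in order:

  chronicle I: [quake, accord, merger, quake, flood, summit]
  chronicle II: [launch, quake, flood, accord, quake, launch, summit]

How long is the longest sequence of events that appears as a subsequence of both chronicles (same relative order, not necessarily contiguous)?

4

Pick quake (chronicle I #1, chronicle II #2); then accord (chronicle I #2, chronicle II #4); then quake (chronicle I #4, chronicle II #5); then summit (chronicle I #6, chronicle II #7); all 4 events appear in both, in order, and the DP table's final entry dp[6][7] is also 4, so no common subsequence is longer.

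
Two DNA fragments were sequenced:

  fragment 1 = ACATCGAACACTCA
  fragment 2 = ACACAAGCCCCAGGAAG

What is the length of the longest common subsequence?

Match A at fragment 1[1]=fragment 2[1], then C at fragment 1[2]=fragment 2[2], then A at fragment 1[3]=fragment 2[3], then C at fragment 1[5]=fragment 2[4], then A at fragment 1[7]=fragment 2[5], then A at fragment 1[8]=fragment 2[6], then C at fragment 1[9]=fragment 2[9], then C at fragment 1[11]=fragment 2[10], then C at fragment 1[13]=fragment 2[11], then A at fragment 1[14]=fragment 2[16] — 10 bases in the same relative order in both. dp[14][17] = 10 confirms this is the maximum.

10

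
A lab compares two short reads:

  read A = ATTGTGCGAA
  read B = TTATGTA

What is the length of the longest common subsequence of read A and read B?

5

Let dp[i][j] be the LCS length of the first i bases of read A and the first j bases of read B. dp[i][j] = dp[i-1][j-1]+1 when the i-th and j-th bases match, else max(dp[i-1][j], dp[i][j-1]).
    ·  T  T  A  T  G  T  A
 ·  0  0  0  0  0  0  0  0
 A  0  0  0  1  1  1  1  1
 T  0  1  1  1  2  2  2  2
 T  0  1  2  2  2  2  3  3
 G  0  1  2  2  2  3  3  3
 T  0  1  2  2  3  3  4  4
 G  0  1  2  2  3  4  4  4
 C  0  1  2  2  3  4  4  4
 G  0  1  2  2  3  4  4  4
 A  0  1  2  3  3  4  4  5
 A  0  1  2  3  3  4  4  5
dp[10][7] = 5. One LCS (by backtracking along matches): ATGTA.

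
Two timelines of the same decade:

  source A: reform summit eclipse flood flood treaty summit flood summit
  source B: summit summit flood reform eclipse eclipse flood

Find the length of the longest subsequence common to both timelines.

3

One common subsequence of length 3: reform (source A #1, source B #4) → eclipse (source A #3, source B #6) → flood (source A #8, source B #7). The LCS DP gives dp[9][7] = 3, so this is optimal.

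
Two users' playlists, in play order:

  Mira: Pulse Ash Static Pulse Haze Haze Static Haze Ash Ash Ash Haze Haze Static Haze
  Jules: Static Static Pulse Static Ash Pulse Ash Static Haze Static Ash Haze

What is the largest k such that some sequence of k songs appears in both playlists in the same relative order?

Match Static [3,2] → Pulse [4,3] → Static [7,4] → Ash [9,5] → Ash [10,7] → Haze [13,9] → Static [14,10] → Haze [15,12] — 8 songs in the same relative order in both. The LCS DP gives dp[15][12] = 8, so this is optimal.

8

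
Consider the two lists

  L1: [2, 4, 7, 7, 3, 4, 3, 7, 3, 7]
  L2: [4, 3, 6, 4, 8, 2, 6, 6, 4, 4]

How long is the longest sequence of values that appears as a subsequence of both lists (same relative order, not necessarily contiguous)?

One common subsequence of length 3: 2 [1,6], then 4 [2,9], then 4 [6,10]. The LCS DP gives dp[10][10] = 3, so this is optimal.

3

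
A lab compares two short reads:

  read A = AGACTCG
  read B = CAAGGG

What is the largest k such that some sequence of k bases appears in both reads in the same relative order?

3

Match A (read A #1, read B #3), G (read A #2, read B #5), G (read A #7, read B #6) — 3 bases in the same relative order in both. dp[7][6] = 3 confirms this is the maximum.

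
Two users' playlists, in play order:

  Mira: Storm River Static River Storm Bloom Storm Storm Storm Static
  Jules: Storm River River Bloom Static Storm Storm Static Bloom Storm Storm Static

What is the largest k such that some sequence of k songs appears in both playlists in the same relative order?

One common subsequence of length 8: Storm [1,1]; then River [2,3]; then Static [3,5]; then Storm [5,7]; then Bloom [6,9]; then Storm [8,10]; then Storm [9,11]; then Static [10,12]. dp[10][12] = 8 confirms this is the maximum.

8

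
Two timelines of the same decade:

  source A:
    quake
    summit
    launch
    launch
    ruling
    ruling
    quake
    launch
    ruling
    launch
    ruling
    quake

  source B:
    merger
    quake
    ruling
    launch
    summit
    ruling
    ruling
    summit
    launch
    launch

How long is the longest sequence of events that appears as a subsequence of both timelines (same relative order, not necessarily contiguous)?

6

One common subsequence of length 6: quake (source A #1, source B #2), then summit (source A #2, source B #5), then ruling (source A #5, source B #6), then ruling (source A #6, source B #7), then launch (source A #8, source B #9), then launch (source A #10, source B #10), and the DP table's final entry dp[12][10] is also 6, so no common subsequence is longer.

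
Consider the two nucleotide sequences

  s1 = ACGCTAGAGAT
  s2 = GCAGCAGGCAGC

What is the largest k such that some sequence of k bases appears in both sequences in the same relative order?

7

One common subsequence of length 7: A [1,3], then G [3,4], then C [4,5], then A [6,6], then G [7,8], then A [8,10], then G [9,11]. dp[11][12] = 7 confirms this is the maximum.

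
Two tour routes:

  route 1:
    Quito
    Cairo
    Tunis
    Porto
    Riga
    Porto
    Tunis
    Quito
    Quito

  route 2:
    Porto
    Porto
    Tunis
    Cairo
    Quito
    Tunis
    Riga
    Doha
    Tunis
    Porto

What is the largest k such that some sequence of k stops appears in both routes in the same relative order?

Match Quito [1,5], Tunis [3,6], Riga [5,7], Porto [6,10] — 4 stops in the same relative order in both. The LCS DP gives dp[9][10] = 4, so this is optimal.

4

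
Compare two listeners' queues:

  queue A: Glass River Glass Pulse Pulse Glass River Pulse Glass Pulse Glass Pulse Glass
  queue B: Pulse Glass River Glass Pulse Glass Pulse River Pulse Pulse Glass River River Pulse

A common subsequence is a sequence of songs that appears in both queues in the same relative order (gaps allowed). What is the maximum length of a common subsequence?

10

Match Glass (queue A #1, queue B #2) → River (queue A #2, queue B #3) → Glass (queue A #3, queue B #4) → Pulse (queue A #4, queue B #5) → Pulse (queue A #5, queue B #7) → River (queue A #7, queue B #8) → Pulse (queue A #8, queue B #9) → Pulse (queue A #10, queue B #10) → Glass (queue A #11, queue B #11) → Pulse (queue A #12, queue B #14) — 10 songs in the same relative order in both. dp[13][14] = 10 confirms this is the maximum.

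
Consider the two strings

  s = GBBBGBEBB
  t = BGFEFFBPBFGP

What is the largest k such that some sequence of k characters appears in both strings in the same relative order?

5

Pick B (s #4, t #1), then G (s #5, t #2), then E (s #7, t #4), then B (s #8, t #7), then B (s #9, t #9); all 5 characters appear in both, in order, and the DP table's final entry dp[9][12] is also 5, so no common subsequence is longer.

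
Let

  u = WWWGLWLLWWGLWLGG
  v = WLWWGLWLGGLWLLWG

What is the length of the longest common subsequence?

12

Match W [1,1]; then W [2,3]; then W [3,4]; then G [4,5]; then L [5,6]; then W [6,7]; then L [7,8]; then L [8,11]; then W [9,12]; then L [12,14]; then W [13,15]; then G [16,16] — 12 characters in the same relative order in both, and the DP table's final entry dp[16][16] is also 12, so no common subsequence is longer.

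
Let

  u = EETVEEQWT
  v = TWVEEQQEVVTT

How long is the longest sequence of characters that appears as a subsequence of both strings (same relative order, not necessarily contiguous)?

6

Pick T (u #3, v #1) → V (u #4, v #3) → E (u #5, v #4) → E (u #6, v #5) → Q (u #7, v #7) → T (u #9, v #12); all 6 characters appear in both, in order, and the DP table's final entry dp[9][12] is also 6, so no common subsequence is longer.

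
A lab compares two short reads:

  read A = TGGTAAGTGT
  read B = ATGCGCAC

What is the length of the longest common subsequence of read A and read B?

Let dp[i][j] be the LCS length of the first i bases of read A and the first j bases of read B. dp[i][j] = dp[i-1][j-1]+1 when the i-th and j-th bases match, else max(dp[i-1][j], dp[i][j-1]).
    ·  A  T  G  C  G  C  A  C
 ·  0  0  0  0  0  0  0  0  0
 T  0  0  1  1  1  1  1  1  1
 G  0  0  1  2  2  2  2  2  2
 G  0  0  1  2  2  3  3  3  3
 T  0  0  1  2  2  3  3  3  3
 A  0  1  1  2  2  3  3  4  4
 A  0  1  1  2  2  3  3  4  4
 G  0  1  1  2  2  3  3  4  4
 T  0  1  2  2  2  3  3  4  4
 G  0  1  2  3  3  3  3  4  4
 T  0  1  2  3  3  3  3  4  4
dp[10][8] = 4. One LCS (by backtracking along matches): TGGA.

4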